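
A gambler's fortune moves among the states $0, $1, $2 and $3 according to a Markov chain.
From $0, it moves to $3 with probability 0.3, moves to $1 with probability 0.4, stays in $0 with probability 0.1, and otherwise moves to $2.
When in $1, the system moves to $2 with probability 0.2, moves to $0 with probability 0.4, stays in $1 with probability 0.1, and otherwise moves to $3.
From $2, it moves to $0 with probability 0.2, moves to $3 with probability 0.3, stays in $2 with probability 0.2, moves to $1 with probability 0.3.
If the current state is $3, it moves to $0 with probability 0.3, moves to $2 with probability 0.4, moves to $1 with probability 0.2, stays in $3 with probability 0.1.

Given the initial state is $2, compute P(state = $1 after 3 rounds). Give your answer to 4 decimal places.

Propagate the distribution vector 3 rounds from $2.
After 0 rounds: (0.0000, 0.0000, 1.0000, 0.0000)
After 1 round: (0.2000, 0.3000, 0.2000, 0.3000)
After 2 rounds: (0.2700, 0.2300, 0.2600, 0.2400)
After 3 rounds: (0.2430, 0.2570, 0.2480, 0.2520)
P(in $1 after 3 rounds) = 0.2570

0.2570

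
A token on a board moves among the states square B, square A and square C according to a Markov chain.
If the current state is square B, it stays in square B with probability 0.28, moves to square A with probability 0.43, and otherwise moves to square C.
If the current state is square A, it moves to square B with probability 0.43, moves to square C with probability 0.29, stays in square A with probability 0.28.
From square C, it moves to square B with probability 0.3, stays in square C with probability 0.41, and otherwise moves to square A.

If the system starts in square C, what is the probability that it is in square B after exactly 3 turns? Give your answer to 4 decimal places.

0.3361

Propagate the distribution vector 3 turns from square C.
After 0 turns: (0.0000, 0.0000, 1.0000)
After 1 turn: (0.3000, 0.2900, 0.4100)
After 2 turns: (0.3317, 0.3291, 0.3392)
After 3 turns: (0.3361, 0.3331, 0.3307)
P(in square B after 3 turns) = 0.3361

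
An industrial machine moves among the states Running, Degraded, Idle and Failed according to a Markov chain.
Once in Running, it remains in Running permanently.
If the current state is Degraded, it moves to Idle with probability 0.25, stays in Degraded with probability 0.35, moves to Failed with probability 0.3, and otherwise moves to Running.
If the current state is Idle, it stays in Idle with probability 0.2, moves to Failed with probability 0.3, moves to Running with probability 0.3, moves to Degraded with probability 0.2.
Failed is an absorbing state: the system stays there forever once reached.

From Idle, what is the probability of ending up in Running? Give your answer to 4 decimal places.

0.4574

Let h(s) be the probability of absorption at Running starting from transient state s. Then h(Running) = 1 and h(Failed) = 0. By first-step analysis:
h(Degraded) = 0.1·1 + 0.35·h(Degraded) + 0.25·h(Idle) + 0.3·0
h(Idle) = 0.3·1 + 0.2·h(Degraded) + 0.2·h(Idle) + 0.3·0
Solving: h(Degraded) = 0.3298, h(Idle) = 0.4574.
Starting from Idle, the probability is 0.4574.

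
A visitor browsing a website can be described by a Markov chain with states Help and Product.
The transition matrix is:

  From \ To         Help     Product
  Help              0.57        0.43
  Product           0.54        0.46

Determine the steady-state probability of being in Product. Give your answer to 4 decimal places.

0.4433

Let the stationary distribution be π with π = πP and π_1 + π_2 = 1.
π_1 = 0.57·π_1 + 0.54·π_2
Solving with the normalization constraint gives π = (0.5567, 0.4433).
So the stationary probability of Product is 0.4433.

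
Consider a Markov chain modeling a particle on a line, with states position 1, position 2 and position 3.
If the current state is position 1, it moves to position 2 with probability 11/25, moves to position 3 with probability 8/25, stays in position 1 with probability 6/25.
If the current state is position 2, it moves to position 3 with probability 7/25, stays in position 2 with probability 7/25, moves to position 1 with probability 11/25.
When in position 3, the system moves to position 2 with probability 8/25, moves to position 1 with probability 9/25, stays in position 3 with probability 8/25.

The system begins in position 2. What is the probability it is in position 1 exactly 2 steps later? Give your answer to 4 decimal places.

0.3296

Sum over the intermediate state after 1 step:
P = P(position 2→position 1)·P(position 1→position 1) + P(position 2→position 2)·P(position 2→position 1) + P(position 2→position 3)·P(position 3→position 1)
  = 0.44×0.24 + 0.28×0.44 + 0.28×0.36
  = 0.1056 + 0.1232 + 0.1008 = 0.3296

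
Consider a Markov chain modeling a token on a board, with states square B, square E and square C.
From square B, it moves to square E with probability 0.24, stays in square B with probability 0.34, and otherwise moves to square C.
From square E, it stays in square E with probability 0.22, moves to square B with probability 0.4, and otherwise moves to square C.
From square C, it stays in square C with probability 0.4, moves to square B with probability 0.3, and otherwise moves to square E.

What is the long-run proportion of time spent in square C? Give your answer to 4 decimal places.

Let the stationary distribution be π with π = πP and π_1 + π_2 + π_3 = 1.
π_1 = 0.34·π_1 + 0.4·π_2 + 0.3·π_3
π_2 = 0.24·π_1 + 0.22·π_2 + 0.3·π_3
Solving with the normalization constraint gives π = (0.3395, 0.2589, 0.4016).
So the stationary probability of square C is 0.4016.

0.4016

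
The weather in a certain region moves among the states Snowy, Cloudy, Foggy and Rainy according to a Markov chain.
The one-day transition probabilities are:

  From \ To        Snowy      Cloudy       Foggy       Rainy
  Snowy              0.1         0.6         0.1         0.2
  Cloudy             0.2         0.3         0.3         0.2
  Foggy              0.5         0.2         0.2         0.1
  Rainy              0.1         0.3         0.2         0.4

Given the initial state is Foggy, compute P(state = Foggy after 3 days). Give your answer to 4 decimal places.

0.2230

Propagate the distribution vector 3 days from Foggy.
After 0 days: (0.0000, 0.0000, 1.0000, 0.0000)
After 1 day: (0.5000, 0.2000, 0.2000, 0.1000)
After 2 days: (0.2000, 0.4300, 0.1700, 0.2000)
After 3 days: (0.2110, 0.3430, 0.2230, 0.2230)
P(in Foggy after 3 days) = 0.2230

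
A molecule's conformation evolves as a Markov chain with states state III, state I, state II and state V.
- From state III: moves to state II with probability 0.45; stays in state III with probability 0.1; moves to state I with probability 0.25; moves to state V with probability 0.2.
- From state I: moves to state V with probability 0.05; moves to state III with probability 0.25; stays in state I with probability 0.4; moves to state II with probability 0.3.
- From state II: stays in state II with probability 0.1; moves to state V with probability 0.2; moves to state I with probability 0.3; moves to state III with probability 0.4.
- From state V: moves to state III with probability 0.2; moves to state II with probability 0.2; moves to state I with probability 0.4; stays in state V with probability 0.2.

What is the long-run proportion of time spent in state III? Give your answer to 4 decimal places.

0.2459

Let the stationary distribution be π with π = πP and π_1 + π_2 + π_3 + π_4 = 1.
π_1 = 0.1·π_1 + 0.25·π_2 + 0.4·π_3 + 0.2·π_4
π_2 = 0.25·π_1 + 0.4·π_2 + 0.3·π_3 + 0.4·π_4
π_3 = 0.45·π_1 + 0.3·π_2 + 0.1·π_3 + 0.2·π_4
Solving with the normalization constraint gives π = (0.2459, 0.3363, 0.2683, 0.1496).
So the stationary probability of state III is 0.2459.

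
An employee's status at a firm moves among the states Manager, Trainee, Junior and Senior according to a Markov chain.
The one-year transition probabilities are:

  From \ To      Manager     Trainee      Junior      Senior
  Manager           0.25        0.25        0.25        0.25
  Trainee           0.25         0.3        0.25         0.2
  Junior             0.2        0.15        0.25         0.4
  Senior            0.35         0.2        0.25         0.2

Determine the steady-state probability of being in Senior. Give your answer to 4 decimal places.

Let the stationary distribution be π with π = πP and π_1 + π_2 + π_3 + π_4 = 1.
π_1 = 0.25·π_1 + 0.25·π_2 + 0.2·π_3 + 0.35·π_4
π_2 = 0.25·π_1 + 0.3·π_2 + 0.15·π_3 + 0.2·π_4
π_3 = 0.25·π_1 + 0.25·π_2 + 0.25·π_3 + 0.25·π_4
Solving with the normalization constraint gives π = (0.2638, 0.2230, 0.2500, 0.2632).
So the stationary probability of Senior is 0.2632.

0.2632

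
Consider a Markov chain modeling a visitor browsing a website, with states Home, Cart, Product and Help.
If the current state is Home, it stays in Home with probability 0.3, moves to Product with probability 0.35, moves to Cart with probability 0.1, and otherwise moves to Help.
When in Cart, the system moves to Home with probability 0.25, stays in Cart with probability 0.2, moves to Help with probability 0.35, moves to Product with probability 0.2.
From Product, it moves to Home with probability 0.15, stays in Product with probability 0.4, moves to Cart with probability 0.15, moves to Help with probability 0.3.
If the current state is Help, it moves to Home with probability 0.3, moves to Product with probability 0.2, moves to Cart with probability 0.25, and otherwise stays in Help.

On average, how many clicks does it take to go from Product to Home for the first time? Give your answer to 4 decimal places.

Let t(s) be the expected number of clicks to first reach Home from state s, with t(Home) = 0. Conditioning on the first click:
t(Cart) = 1 + 0.2·t(Cart) + 0.2·t(Product) + 0.35·t(Help)
t(Product) = 1 + 0.15·t(Cart) + 0.4·t(Product) + 0.3·t(Help)
t(Help) = 1 + 0.25·t(Cart) + 0.2·t(Product) + 0.25·t(Help)
Solving: t(Cart) = 4.1608, t(Product) = 4.6927, t(Help) = 3.9716.
Expected clicks from Product to Home: 4.6927.

4.6927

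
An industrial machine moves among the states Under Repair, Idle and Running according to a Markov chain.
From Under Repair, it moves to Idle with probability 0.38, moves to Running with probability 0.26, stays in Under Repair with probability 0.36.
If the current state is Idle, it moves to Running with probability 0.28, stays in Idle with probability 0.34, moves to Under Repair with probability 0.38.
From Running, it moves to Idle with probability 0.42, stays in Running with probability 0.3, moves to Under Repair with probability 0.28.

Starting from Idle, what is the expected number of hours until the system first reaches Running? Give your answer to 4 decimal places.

Let t(s) be the expected number of hours to first reach Running from state s, with t(Running) = 0. Conditioning on the first hour:
t(Under Repair) = 1 + 0.36·t(Under Repair) + 0.38·t(Idle)
t(Idle) = 1 + 0.38·t(Under Repair) + 0.34·t(Idle)
Solving: t(Under Repair) = 3.7410, t(Idle) = 3.6691.
Expected hours from Idle to Running: 3.6691.

3.6691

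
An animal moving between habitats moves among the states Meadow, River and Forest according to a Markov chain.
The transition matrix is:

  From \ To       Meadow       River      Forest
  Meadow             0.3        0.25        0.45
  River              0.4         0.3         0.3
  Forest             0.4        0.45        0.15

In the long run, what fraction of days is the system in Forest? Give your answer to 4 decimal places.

0.3083

Let the stationary distribution be π with π = πP and π_1 + π_2 + π_3 = 1.
π_1 = 0.3·π_1 + 0.4·π_2 + 0.4·π_3
π_2 = 0.25·π_1 + 0.3·π_2 + 0.45·π_3
Solving with the normalization constraint gives π = (0.3636, 0.3281, 0.3083).
So the stationary probability of Forest is 0.3083.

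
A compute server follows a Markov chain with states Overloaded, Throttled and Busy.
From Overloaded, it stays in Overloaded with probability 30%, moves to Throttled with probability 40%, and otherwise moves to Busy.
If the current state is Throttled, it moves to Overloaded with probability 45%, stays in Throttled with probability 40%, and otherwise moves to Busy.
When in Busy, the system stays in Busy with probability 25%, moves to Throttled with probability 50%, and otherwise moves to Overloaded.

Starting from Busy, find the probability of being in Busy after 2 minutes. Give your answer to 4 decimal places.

0.2125

Sum over the intermediate state after 1 minute:
P = P(Busy→Overloaded)·P(Overloaded→Busy) + P(Busy→Throttled)·P(Throttled→Busy) + P(Busy→Busy)·P(Busy→Busy)
  = 0.25×0.3 + 0.5×0.15 + 0.25×0.25
  = 0.0750 + 0.0750 + 0.0625 = 0.2125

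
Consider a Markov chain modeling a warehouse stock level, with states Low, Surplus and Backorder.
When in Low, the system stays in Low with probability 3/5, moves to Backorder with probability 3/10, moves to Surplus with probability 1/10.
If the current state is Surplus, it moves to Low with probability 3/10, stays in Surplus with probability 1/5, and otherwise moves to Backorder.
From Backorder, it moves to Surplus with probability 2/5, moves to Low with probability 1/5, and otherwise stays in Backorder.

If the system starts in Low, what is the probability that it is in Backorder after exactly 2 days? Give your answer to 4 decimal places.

Sum over the intermediate state after 1 day:
P = P(Low→Low)·P(Low→Backorder) + P(Low→Surplus)·P(Surplus→Backorder) + P(Low→Backorder)·P(Backorder→Backorder)
  = 0.6×0.3 + 0.1×0.5 + 0.3×0.4
  = 0.1800 + 0.0500 + 0.1200 = 0.3500

0.3500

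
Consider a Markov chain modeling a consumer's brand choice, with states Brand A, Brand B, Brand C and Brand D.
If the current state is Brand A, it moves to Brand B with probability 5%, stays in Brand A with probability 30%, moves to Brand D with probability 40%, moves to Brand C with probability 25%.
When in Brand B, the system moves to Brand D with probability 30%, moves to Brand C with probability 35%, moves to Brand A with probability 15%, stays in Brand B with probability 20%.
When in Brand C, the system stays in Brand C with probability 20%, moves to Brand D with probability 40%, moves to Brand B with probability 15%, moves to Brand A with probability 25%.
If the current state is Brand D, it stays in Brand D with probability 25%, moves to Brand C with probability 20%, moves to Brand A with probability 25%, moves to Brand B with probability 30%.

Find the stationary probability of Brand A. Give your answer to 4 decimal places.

0.2437

Let the stationary distribution be π with π = πP and π_1 + π_2 + π_3 + π_4 = 1.
π_1 = 0.3·π_1 + 0.15·π_2 + 0.25·π_3 + 0.25·π_4
π_2 = 0.05·π_1 + 0.2·π_2 + 0.15·π_3 + 0.3·π_4
π_3 = 0.25·π_1 + 0.35·π_2 + 0.2·π_3 + 0.2·π_4
Solving with the normalization constraint gives π = (0.2437, 0.1846, 0.2399, 0.3318).
So the stationary probability of Brand A is 0.2437.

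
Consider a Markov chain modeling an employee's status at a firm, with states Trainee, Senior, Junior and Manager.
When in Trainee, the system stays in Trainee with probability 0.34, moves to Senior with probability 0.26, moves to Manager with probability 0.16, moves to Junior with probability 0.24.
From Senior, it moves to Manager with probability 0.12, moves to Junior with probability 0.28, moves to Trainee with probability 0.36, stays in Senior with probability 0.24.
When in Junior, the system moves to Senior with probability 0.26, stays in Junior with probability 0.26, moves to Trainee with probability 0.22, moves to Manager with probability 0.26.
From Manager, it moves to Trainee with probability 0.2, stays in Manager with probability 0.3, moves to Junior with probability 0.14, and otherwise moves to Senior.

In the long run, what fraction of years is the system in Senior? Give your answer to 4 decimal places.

0.2746

Let the stationary distribution be π with π = πP and π_1 + π_2 + π_3 + π_4 = 1.
π_1 = 0.34·π_1 + 0.36·π_2 + 0.22·π_3 + 0.2·π_4
π_2 = 0.26·π_1 + 0.24·π_2 + 0.26·π_3 + 0.36·π_4
π_3 = 0.24·π_1 + 0.28·π_2 + 0.26·π_3 + 0.14·π_4
Solving with the normalization constraint gives π = (0.2891, 0.2746, 0.2356, 0.2007).
So the stationary probability of Senior is 0.2746.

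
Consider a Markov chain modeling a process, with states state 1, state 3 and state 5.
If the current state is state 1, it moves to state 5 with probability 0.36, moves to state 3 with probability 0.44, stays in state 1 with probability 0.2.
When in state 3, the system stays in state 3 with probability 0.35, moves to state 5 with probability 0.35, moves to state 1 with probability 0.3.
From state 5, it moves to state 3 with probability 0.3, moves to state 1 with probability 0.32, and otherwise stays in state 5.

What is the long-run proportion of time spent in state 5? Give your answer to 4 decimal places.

0.3637

Let the stationary distribution be π with π = πP and π_1 + π_2 + π_3 = 1.
π_1 = 0.2·π_1 + 0.3·π_2 + 0.32·π_3
π_2 = 0.44·π_1 + 0.35·π_2 + 0.3·π_3
Solving with the normalization constraint gives π = (0.2793, 0.3570, 0.3637).
So the stationary probability of state 5 is 0.3637.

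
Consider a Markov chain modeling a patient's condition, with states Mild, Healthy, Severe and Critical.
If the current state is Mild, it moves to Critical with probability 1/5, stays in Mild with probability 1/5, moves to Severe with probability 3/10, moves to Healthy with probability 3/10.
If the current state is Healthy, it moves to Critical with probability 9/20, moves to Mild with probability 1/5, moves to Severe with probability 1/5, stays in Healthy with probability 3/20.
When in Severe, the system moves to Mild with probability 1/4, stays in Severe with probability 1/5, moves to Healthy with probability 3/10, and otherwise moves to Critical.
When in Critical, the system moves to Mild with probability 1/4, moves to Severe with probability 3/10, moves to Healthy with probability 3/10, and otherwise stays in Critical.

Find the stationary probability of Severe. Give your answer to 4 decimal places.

0.2490

Let the stationary distribution be π with π = πP and π_1 + π_2 + π_3 + π_4 = 1.
π_1 = 0.2·π_1 + 0.2·π_2 + 0.25·π_3 + 0.25·π_4
π_2 = 0.3·π_1 + 0.15·π_2 + 0.3·π_3 + 0.3·π_4
π_3 = 0.3·π_1 + 0.2·π_2 + 0.2·π_3 + 0.3·π_4
Solving with the normalization constraint gives π = (0.2257, 0.2609, 0.2490, 0.2644).
So the stationary probability of Severe is 0.2490.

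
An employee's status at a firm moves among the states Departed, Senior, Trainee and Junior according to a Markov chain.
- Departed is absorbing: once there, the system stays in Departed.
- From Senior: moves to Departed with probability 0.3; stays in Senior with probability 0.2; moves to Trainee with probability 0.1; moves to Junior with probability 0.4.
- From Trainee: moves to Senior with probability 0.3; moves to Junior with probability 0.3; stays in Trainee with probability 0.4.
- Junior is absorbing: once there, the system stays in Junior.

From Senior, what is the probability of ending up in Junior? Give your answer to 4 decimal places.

0.6000

Let h(s) be the probability of absorption at Junior starting from transient state s. Then h(Junior) = 1 and h(Departed) = 0. By first-step analysis:
h(Senior) = 0.3·0 + 0.2·h(Senior) + 0.1·h(Trainee) + 0.4·1
h(Trainee) = 0.3·h(Senior) + 0.4·h(Trainee) + 0.3·1
Solving: h(Senior) = 0.6000, h(Trainee) = 0.8000.
Starting from Senior, the probability is 0.6000.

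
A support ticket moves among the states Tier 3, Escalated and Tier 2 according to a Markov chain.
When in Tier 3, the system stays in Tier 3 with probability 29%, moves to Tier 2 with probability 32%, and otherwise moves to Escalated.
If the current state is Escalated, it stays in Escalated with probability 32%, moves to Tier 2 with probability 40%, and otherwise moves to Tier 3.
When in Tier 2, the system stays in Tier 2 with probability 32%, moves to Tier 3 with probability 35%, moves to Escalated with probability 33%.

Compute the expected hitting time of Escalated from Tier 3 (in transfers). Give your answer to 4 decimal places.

2.6969

Let t(s) be the expected number of transfers to first reach Escalated from state s, with t(Escalated) = 0. Conditioning on the first transfer:
t(Tier 3) = 1 + 0.29·t(Tier 3) + 0.32·t(Tier 2)
t(Tier 2) = 1 + 0.35·t(Tier 3) + 0.32·t(Tier 2)
Solving: t(Tier 3) = 2.6969, t(Tier 2) = 2.8587.
Expected transfers from Tier 3 to Escalated: 2.6969.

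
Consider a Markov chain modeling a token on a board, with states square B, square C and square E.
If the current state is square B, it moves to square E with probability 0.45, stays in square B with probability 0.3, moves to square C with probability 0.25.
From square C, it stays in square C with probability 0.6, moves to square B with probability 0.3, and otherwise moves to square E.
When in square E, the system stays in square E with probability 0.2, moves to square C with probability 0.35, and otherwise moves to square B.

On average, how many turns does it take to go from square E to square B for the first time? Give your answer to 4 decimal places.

2.6316

Let t(s) be the expected number of turns to first reach square B from state s, with t(square B) = 0. Conditioning on the first turn:
t(square C) = 1 + 0.6·t(square C) + 0.1·t(square E)
t(square E) = 1 + 0.35·t(square C) + 0.2·t(square E)
Solving: t(square C) = 3.1579, t(square E) = 2.6316.
Expected turns from square E to square B: 2.6316.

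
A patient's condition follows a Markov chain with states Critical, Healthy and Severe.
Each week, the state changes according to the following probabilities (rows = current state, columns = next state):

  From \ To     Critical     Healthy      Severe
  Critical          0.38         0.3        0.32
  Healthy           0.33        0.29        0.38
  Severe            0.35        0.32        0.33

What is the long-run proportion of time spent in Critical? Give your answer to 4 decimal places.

Let the stationary distribution be π with π = πP and π_1 + π_2 + π_3 = 1.
π_1 = 0.38·π_1 + 0.33·π_2 + 0.35·π_3
π_2 = 0.3·π_1 + 0.29·π_2 + 0.32·π_3
Solving with the normalization constraint gives π = (0.3546, 0.3038, 0.3416).
So the stationary probability of Critical is 0.3546.

0.3546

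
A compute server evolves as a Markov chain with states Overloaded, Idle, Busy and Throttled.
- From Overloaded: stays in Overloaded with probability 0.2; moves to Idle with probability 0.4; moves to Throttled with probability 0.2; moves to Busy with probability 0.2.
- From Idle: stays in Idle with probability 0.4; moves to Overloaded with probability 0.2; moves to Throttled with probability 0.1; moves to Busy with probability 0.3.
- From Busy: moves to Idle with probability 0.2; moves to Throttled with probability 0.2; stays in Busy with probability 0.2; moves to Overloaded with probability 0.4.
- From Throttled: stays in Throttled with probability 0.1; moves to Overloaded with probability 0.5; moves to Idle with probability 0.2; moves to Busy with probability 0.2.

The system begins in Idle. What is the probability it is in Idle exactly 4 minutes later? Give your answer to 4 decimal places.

0.3230

Propagate the distribution vector 4 minutes from Idle.
After 0 minutes: (0.0000, 1.0000, 0.0000, 0.0000)
After 1 minute: (0.2000, 0.4000, 0.3000, 0.1000)
After 2 minutes: (0.2900, 0.3200, 0.2400, 0.1500)
After 3 minutes: (0.2930, 0.3220, 0.2320, 0.1530)
After 4 minutes: (0.2923, 0.3230, 0.2322, 0.1525)
P(in Idle after 4 minutes) = 0.3230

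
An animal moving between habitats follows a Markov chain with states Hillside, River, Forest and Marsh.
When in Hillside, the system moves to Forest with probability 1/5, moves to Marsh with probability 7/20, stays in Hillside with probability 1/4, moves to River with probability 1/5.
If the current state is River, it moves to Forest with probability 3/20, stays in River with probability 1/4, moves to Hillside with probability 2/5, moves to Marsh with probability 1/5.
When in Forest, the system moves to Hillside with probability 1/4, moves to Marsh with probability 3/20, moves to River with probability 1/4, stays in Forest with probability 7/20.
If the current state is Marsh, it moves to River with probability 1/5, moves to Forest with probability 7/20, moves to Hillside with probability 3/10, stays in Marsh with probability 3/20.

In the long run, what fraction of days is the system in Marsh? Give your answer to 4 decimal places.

0.2201

Let the stationary distribution be π with π = πP and π_1 + π_2 + π_3 + π_4 = 1.
π_1 = 0.25·π_1 + 0.4·π_2 + 0.25·π_3 + 0.3·π_4
π_2 = 0.2·π_1 + 0.25·π_2 + 0.25·π_3 + 0.2·π_4
π_3 = 0.2·π_1 + 0.15·π_2 + 0.35·π_3 + 0.35·π_4
Solving with the normalization constraint gives π = (0.2946, 0.2243, 0.2610, 0.2201).
So the stationary probability of Marsh is 0.2201.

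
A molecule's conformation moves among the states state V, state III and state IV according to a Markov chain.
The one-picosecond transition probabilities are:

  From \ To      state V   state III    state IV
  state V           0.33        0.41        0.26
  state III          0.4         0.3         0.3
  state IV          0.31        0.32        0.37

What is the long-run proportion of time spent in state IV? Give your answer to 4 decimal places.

Let the stationary distribution be π with π = πP and π_1 + π_2 + π_3 = 1.
π_1 = 0.33·π_1 + 0.4·π_2 + 0.31·π_3
π_2 = 0.41·π_1 + 0.3·π_2 + 0.32·π_3
Solving with the normalization constraint gives π = (0.3480, 0.3444, 0.3076).
So the stationary probability of state IV is 0.3076.

0.3076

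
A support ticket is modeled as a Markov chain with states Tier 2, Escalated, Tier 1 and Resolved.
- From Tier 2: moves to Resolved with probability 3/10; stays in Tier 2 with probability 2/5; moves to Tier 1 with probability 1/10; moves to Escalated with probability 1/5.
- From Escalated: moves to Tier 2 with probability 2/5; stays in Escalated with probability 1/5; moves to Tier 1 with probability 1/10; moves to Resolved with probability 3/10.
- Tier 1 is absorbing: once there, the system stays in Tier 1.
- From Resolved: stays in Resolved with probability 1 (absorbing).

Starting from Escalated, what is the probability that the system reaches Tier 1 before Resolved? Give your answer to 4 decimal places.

0.2500

Let h(s) be the probability of absorption at Tier 1 starting from transient state s. Then h(Tier 1) = 1 and h(Resolved) = 0. By first-step analysis:
h(Tier 2) = 0.4·h(Tier 2) + 0.2·h(Escalated) + 0.1·1 + 0.3·0
h(Escalated) = 0.4·h(Tier 2) + 0.2·h(Escalated) + 0.1·1 + 0.3·0
Solving: h(Tier 2) = 0.2500, h(Escalated) = 0.2500.
Starting from Escalated, the probability is 0.2500.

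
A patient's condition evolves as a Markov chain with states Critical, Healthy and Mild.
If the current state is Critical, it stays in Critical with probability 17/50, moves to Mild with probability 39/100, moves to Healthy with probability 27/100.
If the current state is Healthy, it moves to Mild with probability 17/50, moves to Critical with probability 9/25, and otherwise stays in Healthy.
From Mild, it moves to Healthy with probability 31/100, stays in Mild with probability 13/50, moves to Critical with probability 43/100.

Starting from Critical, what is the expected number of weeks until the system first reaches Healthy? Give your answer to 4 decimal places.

3.5235

Let t(s) be the expected number of weeks to first reach Healthy from state s, with t(Healthy) = 0. Conditioning on the first week:
t(Critical) = 1 + 0.34·t(Critical) + 0.39·t(Mild)
t(Mild) = 1 + 0.43·t(Critical) + 0.26·t(Mild)
Solving: t(Critical) = 3.5235, t(Mild) = 3.3988.
Expected weeks from Critical to Healthy: 3.5235.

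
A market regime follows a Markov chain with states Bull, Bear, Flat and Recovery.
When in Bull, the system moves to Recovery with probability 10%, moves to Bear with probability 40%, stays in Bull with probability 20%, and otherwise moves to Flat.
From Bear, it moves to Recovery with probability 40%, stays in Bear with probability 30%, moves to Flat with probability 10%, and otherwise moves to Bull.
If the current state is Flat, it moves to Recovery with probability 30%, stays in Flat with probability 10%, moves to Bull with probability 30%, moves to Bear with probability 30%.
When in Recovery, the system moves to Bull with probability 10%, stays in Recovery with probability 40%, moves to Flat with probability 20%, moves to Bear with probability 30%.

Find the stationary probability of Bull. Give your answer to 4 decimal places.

0.1842

Let the stationary distribution be π with π = πP and π_1 + π_2 + π_3 + π_4 = 1.
π_1 = 0.2·π_1 + 0.2·π_2 + 0.3·π_3 + 0.1·π_4
π_2 = 0.4·π_1 + 0.3·π_2 + 0.3·π_3 + 0.3·π_4
π_3 = 0.3·π_1 + 0.1·π_2 + 0.1·π_3 + 0.2·π_4
Solving with the normalization constraint gives π = (0.1842, 0.3184, 0.1696, 0.3278).
So the stationary probability of Bull is 0.1842.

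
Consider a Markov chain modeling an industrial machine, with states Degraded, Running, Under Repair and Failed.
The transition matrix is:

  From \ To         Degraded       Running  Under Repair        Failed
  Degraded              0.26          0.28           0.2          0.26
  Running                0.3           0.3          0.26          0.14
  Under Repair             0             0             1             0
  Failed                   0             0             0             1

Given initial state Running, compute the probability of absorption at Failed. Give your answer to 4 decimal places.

Let h(s) be the probability of absorption at Failed starting from transient state s. Then h(Failed) = 1 and h(Under Repair) = 0. By first-step analysis:
h(Degraded) = 0.26·h(Degraded) + 0.28·h(Running) + 0.2·0 + 0.26·1
h(Running) = 0.3·h(Degraded) + 0.3·h(Running) + 0.26·0 + 0.14·1
Solving: h(Degraded) = 0.5097, h(Running) = 0.4184.
Starting from Running, the probability is 0.4184.

0.4184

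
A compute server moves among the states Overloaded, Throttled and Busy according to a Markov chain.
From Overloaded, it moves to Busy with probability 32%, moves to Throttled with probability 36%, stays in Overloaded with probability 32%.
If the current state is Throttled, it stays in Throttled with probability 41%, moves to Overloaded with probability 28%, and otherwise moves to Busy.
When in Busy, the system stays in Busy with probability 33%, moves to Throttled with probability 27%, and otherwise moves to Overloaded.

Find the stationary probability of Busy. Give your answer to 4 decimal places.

0.3197

Let the stationary distribution be π with π = πP and π_1 + π_2 + π_3 = 1.
π_1 = 0.32·π_1 + 0.28·π_2 + 0.4·π_3
π_2 = 0.36·π_1 + 0.41·π_2 + 0.27·π_3
Solving with the normalization constraint gives π = (0.3316, 0.3487, 0.3197).
So the stationary probability of Busy is 0.3197.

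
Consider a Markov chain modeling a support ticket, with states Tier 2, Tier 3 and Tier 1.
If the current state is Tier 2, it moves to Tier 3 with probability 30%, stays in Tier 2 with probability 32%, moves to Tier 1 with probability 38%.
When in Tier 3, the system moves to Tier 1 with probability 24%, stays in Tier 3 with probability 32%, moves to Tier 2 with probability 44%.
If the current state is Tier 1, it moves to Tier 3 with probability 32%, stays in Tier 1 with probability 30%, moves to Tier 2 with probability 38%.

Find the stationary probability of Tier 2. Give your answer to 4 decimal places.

Let the stationary distribution be π with π = πP and π_1 + π_2 + π_3 = 1.
π_1 = 0.32·π_1 + 0.44·π_2 + 0.38·π_3
π_2 = 0.3·π_1 + 0.32·π_2 + 0.32·π_3
Solving with the normalization constraint gives π = (0.3762, 0.3125, 0.3113).
So the stationary probability of Tier 2 is 0.3762.

0.3762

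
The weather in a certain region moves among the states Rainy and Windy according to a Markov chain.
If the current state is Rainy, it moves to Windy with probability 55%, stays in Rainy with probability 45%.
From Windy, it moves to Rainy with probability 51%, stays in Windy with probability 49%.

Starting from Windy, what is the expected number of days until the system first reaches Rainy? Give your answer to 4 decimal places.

1.9608

Let t(s) be the expected number of days to first reach Rainy from state s, with t(Rainy) = 0. Conditioning on the first day:
t(Windy) = 1 + 0.49·t(Windy)
Solving: t(Windy) = 1.9608.
Expected days from Windy to Rainy: 1.9608.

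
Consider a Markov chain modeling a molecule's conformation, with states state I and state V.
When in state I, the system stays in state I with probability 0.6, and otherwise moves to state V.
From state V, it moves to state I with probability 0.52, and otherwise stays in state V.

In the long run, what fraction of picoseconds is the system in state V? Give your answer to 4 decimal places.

0.4348

Let the stationary distribution be π with π = πP and π_1 + π_2 = 1.
π_1 = 0.6·π_1 + 0.52·π_2
Solving with the normalization constraint gives π = (0.5652, 0.4348).
So the stationary probability of state V is 0.4348.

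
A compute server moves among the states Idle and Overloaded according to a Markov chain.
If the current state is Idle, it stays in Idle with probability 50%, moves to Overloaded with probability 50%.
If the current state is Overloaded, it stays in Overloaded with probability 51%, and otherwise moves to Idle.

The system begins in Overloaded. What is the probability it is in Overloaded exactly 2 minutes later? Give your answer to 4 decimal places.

0.5051

Sum over the intermediate state after 1 minute:
P = P(Overloaded→Idle)·P(Idle→Overloaded) + P(Overloaded→Overloaded)·P(Overloaded→Overloaded)
  = 0.49×0.5 + 0.51×0.51
  = 0.2450 + 0.2601 = 0.5051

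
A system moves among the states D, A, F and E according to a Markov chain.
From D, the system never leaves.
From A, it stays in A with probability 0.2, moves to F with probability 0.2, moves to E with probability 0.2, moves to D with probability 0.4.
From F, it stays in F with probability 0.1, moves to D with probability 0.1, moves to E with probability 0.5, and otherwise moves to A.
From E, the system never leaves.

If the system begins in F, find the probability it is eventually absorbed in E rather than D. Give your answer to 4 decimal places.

0.6970

Let h(s) be the probability of absorption at E starting from transient state s. Then h(E) = 1 and h(D) = 0. By first-step analysis:
h(A) = 0.4·0 + 0.2·h(A) + 0.2·h(F) + 0.2·1
h(F) = 0.1·0 + 0.3·h(A) + 0.1·h(F) + 0.5·1
Solving: h(A) = 0.4242, h(F) = 0.6970.
Starting from F, the probability is 0.6970.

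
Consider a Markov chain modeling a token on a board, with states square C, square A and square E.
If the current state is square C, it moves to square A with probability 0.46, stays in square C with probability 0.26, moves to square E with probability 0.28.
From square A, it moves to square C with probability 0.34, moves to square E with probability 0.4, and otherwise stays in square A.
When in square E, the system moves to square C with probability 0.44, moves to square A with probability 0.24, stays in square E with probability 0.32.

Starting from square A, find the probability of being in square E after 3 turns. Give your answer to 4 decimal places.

0.3315

Propagate the distribution vector 3 turns from square A.
After 0 turns: (0.0000, 1.0000, 0.0000)
After 1 turn: (0.3400, 0.2600, 0.4000)
After 2 turns: (0.3528, 0.3200, 0.3272)
After 3 turns: (0.3445, 0.3240, 0.3315)
P(in square E after 3 turns) = 0.3315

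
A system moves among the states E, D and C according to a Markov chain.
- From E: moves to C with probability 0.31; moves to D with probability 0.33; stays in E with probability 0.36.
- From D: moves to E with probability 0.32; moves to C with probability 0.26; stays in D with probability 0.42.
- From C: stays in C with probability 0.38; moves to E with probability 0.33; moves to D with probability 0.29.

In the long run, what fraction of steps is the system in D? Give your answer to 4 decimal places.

0.3488

Let the stationary distribution be π with π = πP and π_1 + π_2 + π_3 = 1.
π_1 = 0.36·π_1 + 0.32·π_2 + 0.33·π_3
π_2 = 0.33·π_1 + 0.42·π_2 + 0.29·π_3
Solving with the normalization constraint gives π = (0.3366, 0.3488, 0.3146).
So the stationary probability of D is 0.3488.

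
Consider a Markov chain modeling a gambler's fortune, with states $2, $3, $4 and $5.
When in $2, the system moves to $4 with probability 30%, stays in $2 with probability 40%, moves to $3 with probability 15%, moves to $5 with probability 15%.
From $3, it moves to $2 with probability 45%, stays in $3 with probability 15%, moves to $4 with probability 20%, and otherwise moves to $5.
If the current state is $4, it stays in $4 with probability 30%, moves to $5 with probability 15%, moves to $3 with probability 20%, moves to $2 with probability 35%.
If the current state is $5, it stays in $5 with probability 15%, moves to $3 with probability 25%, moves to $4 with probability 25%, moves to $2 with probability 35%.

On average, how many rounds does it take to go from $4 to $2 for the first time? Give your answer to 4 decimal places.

2.7041

Let t(s) be the expected number of rounds to first reach $2 from state s, with t($2) = 0. Conditioning on the first round:
t($3) = 1 + 0.15·t($3) + 0.2·t($4) + 0.2·t($5)
t($4) = 1 + 0.2·t($3) + 0.3·t($4) + 0.15·t($5)
t($5) = 1 + 0.25·t($3) + 0.25·t($4) + 0.15·t($5)
Solving: t($3) = 2.4460, t($4) = 2.7041, t($5) = 2.6912.
Expected rounds from $4 to $2: 2.7041.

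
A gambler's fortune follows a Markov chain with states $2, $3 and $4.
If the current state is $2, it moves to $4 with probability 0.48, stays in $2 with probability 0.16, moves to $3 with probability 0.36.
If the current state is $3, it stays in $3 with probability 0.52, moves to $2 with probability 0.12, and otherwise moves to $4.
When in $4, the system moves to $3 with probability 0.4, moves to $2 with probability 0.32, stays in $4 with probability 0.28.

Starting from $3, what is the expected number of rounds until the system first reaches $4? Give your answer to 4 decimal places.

2.6667

Let t(s) be the expected number of rounds to first reach $4 from state s, with t($4) = 0. Conditioning on the first round:
t($2) = 1 + 0.16·t($2) + 0.36·t($3)
t($3) = 1 + 0.12·t($2) + 0.52·t($3)
Solving: t($2) = 2.3333, t($3) = 2.6667.
Expected rounds from $3 to $4: 2.6667.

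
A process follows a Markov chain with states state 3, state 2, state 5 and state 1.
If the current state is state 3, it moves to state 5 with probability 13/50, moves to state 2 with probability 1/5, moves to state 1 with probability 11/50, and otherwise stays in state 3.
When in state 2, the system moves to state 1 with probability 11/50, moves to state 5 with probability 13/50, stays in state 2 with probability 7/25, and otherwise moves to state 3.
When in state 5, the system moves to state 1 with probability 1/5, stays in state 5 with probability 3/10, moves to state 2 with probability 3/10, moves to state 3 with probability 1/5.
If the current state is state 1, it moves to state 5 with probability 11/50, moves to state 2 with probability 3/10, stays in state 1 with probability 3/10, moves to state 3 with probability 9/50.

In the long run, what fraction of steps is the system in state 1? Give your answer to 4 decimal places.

0.2335

Let the stationary distribution be π with π = πP and π_1 + π_2 + π_3 + π_4 = 1.
π_1 = 0.32·π_1 + 0.24·π_2 + 0.2·π_3 + 0.18·π_4
π_2 = 0.2·π_1 + 0.28·π_2 + 0.3·π_3 + 0.3·π_4
π_3 = 0.26·π_1 + 0.26·π_2 + 0.3·π_3 + 0.22·π_4
Solving with the normalization constraint gives π = (0.2343, 0.2711, 0.2611, 0.2335).
So the stationary probability of state 1 is 0.2335.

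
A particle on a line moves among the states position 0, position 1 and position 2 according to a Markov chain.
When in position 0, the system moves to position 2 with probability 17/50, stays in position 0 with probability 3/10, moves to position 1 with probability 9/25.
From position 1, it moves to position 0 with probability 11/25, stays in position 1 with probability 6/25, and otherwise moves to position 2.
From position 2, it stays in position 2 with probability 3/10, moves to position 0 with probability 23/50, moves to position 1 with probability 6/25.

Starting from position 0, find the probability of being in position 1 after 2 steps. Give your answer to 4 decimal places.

Sum over the intermediate state after 1 step:
P = P(position 0→position 0)·P(position 0→position 1) + P(position 0→position 1)·P(position 1→position 1) + P(position 0→position 2)·P(position 2→position 1)
  = 0.3×0.36 + 0.36×0.24 + 0.34×0.24
  = 0.1080 + 0.0864 + 0.0816 = 0.2760

0.2760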